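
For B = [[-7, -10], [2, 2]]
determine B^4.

[[341, 650], [-130, -244]]

tr B = -5 and det B = 6, so the characteristic polynomial is λ² − (-5)λ + (6) with roots -2 and -3.
Eigenvectors give P = [[2, -5], [-1, 2]] with P⁻¹ = [[-2, -5], [-1, -2]], and B = P·diag(-2, -3)·P⁻¹.
Then B^4 = P·diag(16, 81)·P⁻¹ = [[32, -405], [-16, 162]] · [[-2, -5], [-1, -2]] = [[341, 650], [-130, -244]].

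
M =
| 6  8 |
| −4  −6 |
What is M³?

[[24, 32], [−16, −24]]

tr M = 0 and det M = −4, so the characteristic polynomial is λ² − (0)λ + (−4) with roots 2 and −2.
Eigenvectors give P = [[2, −1], [−1, 1]] with P⁻¹ = [[1, 1], [1, 2]], and M = P·diag(2, −2)·P⁻¹.
Then M³ = P·diag(8, −8)·P⁻¹ = [[16, 8], [−8, −8]] · [[1, 1], [1, 2]] = [[24, 32], [−16, −24]].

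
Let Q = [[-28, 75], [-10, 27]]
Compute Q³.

tr Q = -1 and det Q = -6, so the characteristic polynomial is λ² − (-1)λ + (-6) with roots 2 and -3.
Eigenvectors give P = [[-5, 3], [-2, 1]] with P⁻¹ = [[1, -3], [2, -5]], and Q = P·diag(2, -3)·P⁻¹.
Then Q³ = P·diag(8, -27)·P⁻¹ = [[-40, -81], [-16, -27]] · [[1, -3], [2, -5]] = [[-202, 525], [-70, 183]].

[[-202, 525], [-70, 183]]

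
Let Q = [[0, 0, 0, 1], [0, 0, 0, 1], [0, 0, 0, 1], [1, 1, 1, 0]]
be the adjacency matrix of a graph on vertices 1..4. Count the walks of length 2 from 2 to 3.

The number of length-2 walks from vertex 2 to vertex 3 is entry (2,3) of Q², where Q is the adjacency matrix.
Q² = [[1, 1, 1, 0], [1, 1, 1, 0], [1, 1, 1, 0], [0, 0, 0, 3]]

1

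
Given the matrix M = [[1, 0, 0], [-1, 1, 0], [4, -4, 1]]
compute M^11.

M = I + N where N = [[0, 0, 0], [-1, 0, 0], [4, -4, 0]] is strictly lower-triangular, so N^3 = 0.
(I + N)^11 = I + 11·N + 55·N^2 = [[1, 0, 0], [-11, 1, 0], [264, -44, 1]].

[[1, 0, 0], [-11, 1, 0], [264, -44, 1]]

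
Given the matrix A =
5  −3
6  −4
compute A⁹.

[[1025, −513], [1026, −514]]

tr A = 1 and det A = −2, so the characteristic polynomial is λ² − (1)λ + (−2) with roots −1 and 2.
Eigenvectors give P = [[−1, 1], [−2, 1]] with P⁻¹ = [[1, −1], [2, −1]], and A = P·diag(−1, 2)·P⁻¹.
Then A⁹ = P·diag(−1, 512)·P⁻¹ = [[1, 512], [2, 512]] · [[1, −1], [2, −1]] = [[1025, −513], [1026, −514]].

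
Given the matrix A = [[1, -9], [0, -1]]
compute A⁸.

A² = I (check: tr A = 0 and det A = -1), so A⁸ = I since 8 is even.

[[1, 0], [0, 1]]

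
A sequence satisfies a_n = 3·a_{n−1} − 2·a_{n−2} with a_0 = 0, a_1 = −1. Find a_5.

With companion matrix A = [[3, −2], [1, 0]], [a_n, a_{n−1}]ᵀ = A·[a_{n−1}, a_{n−2}]ᵀ, so [a_5, a_4]ᵀ = A⁴·[a_1, a_0]ᵀ.
A⁴ = [[31, −30], [15, −14]], giving [a_5, a_4]ᵀ = [[−31], [−15]].

−31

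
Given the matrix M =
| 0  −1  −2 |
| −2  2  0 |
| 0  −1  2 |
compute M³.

M² = [[2, 0, −4], [−4, 6, 4], [2, −4, 4]]
M³ = [[0, 2, −12], [−12, 12, 16], [8, −14, 4]]

[[0, 2, −12], [−12, 12, 16], [8, −14, 4]]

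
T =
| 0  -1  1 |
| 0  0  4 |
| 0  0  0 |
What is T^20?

T is strictly triangular, hence nilpotent: T^3 = 0, so T^20 = 0.

[[0, 0, 0], [0, 0, 0], [0, 0, 0]]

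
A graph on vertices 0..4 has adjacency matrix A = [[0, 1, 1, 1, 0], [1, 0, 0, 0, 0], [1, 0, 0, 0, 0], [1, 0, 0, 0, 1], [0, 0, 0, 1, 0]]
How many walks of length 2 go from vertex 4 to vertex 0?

1

The number of length-2 walks from vertex 4 to vertex 0 is entry (4,0) of A², where A is the adjacency matrix.
A² = [[3, 0, 0, 0, 1], [0, 1, 1, 1, 0], [0, 1, 1, 1, 0], [0, 1, 1, 2, 0], [1, 0, 0, 0, 1]]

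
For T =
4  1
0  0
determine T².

[[16, 4], [0, 0]]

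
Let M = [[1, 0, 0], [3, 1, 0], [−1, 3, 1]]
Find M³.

[[1, 0, 0], [9, 1, 0], [24, 9, 1]]

M = I + N where N = [[0, 0, 0], [3, 0, 0], [−1, 3, 0]] is strictly lower-triangular, so N³ = 0.
(I + N)³ = I + 3·N + 3·N² = [[1, 0, 0], [9, 1, 0], [24, 9, 1]].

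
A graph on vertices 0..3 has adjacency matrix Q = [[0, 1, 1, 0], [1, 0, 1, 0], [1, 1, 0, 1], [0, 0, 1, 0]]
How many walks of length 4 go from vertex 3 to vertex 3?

3

The number of length-4 walks from vertex 3 to vertex 3 is entry (3,3) of Q⁴, where Q is the adjacency matrix.
Q² = [[2, 1, 1, 1], [1, 2, 1, 1], [1, 1, 3, 0], [1, 1, 0, 1]]
Q³ = [[2, 3, 4, 1], [3, 2, 4, 1], [4, 4, 2, 3], [1, 1, 3, 0]]
Q⁴ = [[7, 6, 6, 4], [6, 7, 6, 4], [6, 6, 11, 2], [4, 4, 2, 3]]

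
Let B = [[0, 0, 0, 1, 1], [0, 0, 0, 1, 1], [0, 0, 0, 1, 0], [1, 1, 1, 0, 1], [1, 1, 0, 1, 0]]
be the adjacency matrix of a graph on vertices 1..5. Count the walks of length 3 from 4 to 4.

4

The number of length-3 walks from vertex 4 to vertex 4 is entry (4,4) of B^3, where B is the adjacency matrix.
B^2 = [[2, 2, 1, 1, 1], [2, 2, 1, 1, 1], [1, 1, 1, 0, 1], [1, 1, 0, 4, 2], [1, 1, 1, 2, 3]]
B^3 = [[2, 2, 1, 6, 5], [2, 2, 1, 6, 5], [1, 1, 0, 4, 2], [6, 6, 4, 4, 6], [5, 5, 2, 6, 4]]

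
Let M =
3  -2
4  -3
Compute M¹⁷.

M² = I (check: tr M = 0 and det M = -1), so M¹⁷ = M since 17 is odd.

[[3, -2], [4, -3]]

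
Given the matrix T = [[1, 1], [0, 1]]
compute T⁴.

T = I + N where N = [[0, 1], [0, 0]] is strictly upper-triangular, so N² = 0.
(I + N)⁴ = I + 4·N = [[1, 4], [0, 1]].

[[1, 4], [0, 1]]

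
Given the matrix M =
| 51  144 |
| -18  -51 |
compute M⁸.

tr M = 0 and det M = -9, so the characteristic polynomial is λ² − (0)λ + (-9) with roots -3 and 3.
Eigenvectors give P = [[8, -3], [-3, 1]] with P⁻¹ = [[-1, -3], [-3, -8]], and M = P·diag(-3, 3)·P⁻¹.
Then M⁸ = P·diag(6561, 6561)·P⁻¹ = [[52488, -19683], [-19683, 6561]] · [[-1, -3], [-3, -8]] = [[6561, 0], [0, 6561]].

[[6561, 0], [0, 6561]]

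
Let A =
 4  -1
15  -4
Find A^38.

[[1, 0], [0, 1]]

A² = I (check: tr A = 0 and det A = -1), so A^38 = I since 38 is even.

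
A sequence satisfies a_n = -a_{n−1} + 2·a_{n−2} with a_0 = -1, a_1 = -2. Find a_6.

With companion matrix T = [[-1, 2], [1, 0]], [a_n, a_{n−1}]ᵀ = T·[a_{n−1}, a_{n−2}]ᵀ, so [a_6, a_5]ᵀ = T^5·[a_1, a_0]ᵀ.
T^5 = [[-21, 22], [11, -10]], giving [a_6, a_5]ᵀ = [[20], [-12]].

20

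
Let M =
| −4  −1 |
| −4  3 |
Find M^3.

[[−84, −17], [−68, 35]]

M^2 = [[20, 1], [4, 13]]
M^3 = [[−84, −17], [−68, 35]]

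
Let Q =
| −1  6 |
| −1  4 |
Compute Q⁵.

tr Q = 3 and det Q = 2, so the characteristic polynomial is λ² − (3)λ + (2) with roots 1 and 2.
Eigenvectors give P = [[3, 2], [1, 1]] with P⁻¹ = [[1, −2], [−1, 3]], and Q = P·diag(1, 2)·P⁻¹.
Then Q⁵ = P·diag(1, 32)·P⁻¹ = [[3, 64], [1, 32]] · [[1, −2], [−1, 3]] = [[−61, 186], [−31, 94]].

[[−61, 186], [−31, 94]]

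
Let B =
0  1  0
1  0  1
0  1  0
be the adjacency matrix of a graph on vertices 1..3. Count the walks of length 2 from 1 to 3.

1

The number of length-2 walks from vertex 1 to vertex 3 is entry (1,3) of B², where B is the adjacency matrix.
B² = [[1, 0, 1], [0, 2, 0], [1, 0, 1]]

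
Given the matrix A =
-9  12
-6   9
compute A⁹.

[[-59049, 78732], [-39366, 59049]]

tr A = 0 and det A = -9, so the characteristic polynomial is λ² − (0)λ + (-9) with roots -3 and 3.
Eigenvectors give P = [[2, -1], [1, -1]] with P⁻¹ = [[1, -1], [1, -2]], and A = P·diag(-3, 3)·P⁻¹.
Then A⁹ = P·diag(-19683, 19683)·P⁻¹ = [[-39366, -19683], [-19683, -19683]] · [[1, -1], [1, -2]] = [[-59049, 78732], [-39366, 59049]].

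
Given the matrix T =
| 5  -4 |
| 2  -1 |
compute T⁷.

tr T = 4 and det T = 3, so the characteristic polynomial is λ² − (4)λ + (3) with roots 3 and 1.
Eigenvectors give P = [[2, 1], [1, 1]] with P⁻¹ = [[1, -1], [-1, 2]], and T = P·diag(3, 1)·P⁻¹.
Then T⁷ = P·diag(2187, 1)·P⁻¹ = [[4374, 1], [2187, 1]] · [[1, -1], [-1, 2]] = [[4373, -4372], [2186, -2185]].

[[4373, -4372], [2186, -2185]]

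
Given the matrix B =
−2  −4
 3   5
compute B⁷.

[[−380, −508], [381, 509]]

tr B = 3 and det B = 2, so the characteristic polynomial is λ² − (3)λ + (2) with roots 2 and 1.
Eigenvectors give P = [[−1, 4], [1, −3]] with P⁻¹ = [[3, 4], [1, 1]], and B = P·diag(2, 1)·P⁻¹.
Then B⁷ = P·diag(128, 1)·P⁻¹ = [[−128, 4], [128, −3]] · [[3, 4], [1, 1]] = [[−380, −508], [381, 509]].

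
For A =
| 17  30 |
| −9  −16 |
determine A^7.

[[773, 1290], [−387, −646]]

tr A = 1 and det A = −2, so the characteristic polynomial is λ² − (1)λ + (−2) with roots −1 and 2.
Eigenvectors give P = [[−5, −2], [3, 1]] with P⁻¹ = [[1, 2], [−3, −5]], and A = P·diag(−1, 2)·P⁻¹.
Then A^7 = P·diag(−1, 128)·P⁻¹ = [[5, −256], [−3, 128]] · [[1, 2], [−3, −5]] = [[773, 1290], [−387, −646]].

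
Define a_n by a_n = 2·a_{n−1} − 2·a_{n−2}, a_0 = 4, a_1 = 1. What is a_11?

With companion matrix C = [[2, −2], [1, 0]], [a_n, a_{n−1}]ᵀ = C·[a_{n−1}, a_{n−2}]ᵀ, so [a_11, a_10]ᵀ = C^10·[a_1, a_0]ᵀ.
C^10 = [[32, −64], [32, −32]], giving [a_11, a_10]ᵀ = [[−224], [−96]].

−224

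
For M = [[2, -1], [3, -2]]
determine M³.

M² = I (check: tr M = 0 and det M = -1), so M³ = M since 3 is odd.

[[2, -1], [3, -2]]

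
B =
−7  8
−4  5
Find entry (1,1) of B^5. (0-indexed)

245

tr B = −2 and det B = −3, so the characteristic polynomial is λ² − (−2)λ + (−3) with roots 1 and −3.
Eigenvectors give P = [[−1, 2], [−1, 1]] with P⁻¹ = [[1, −2], [1, −1]], and B = P·diag(1, −3)·P⁻¹.
Then B^5 = P·diag(1, −243)·P⁻¹ = [[−1, −486], [−1, −243]] · [[1, −2], [1, −1]] = [[−487, 488], [−244, 245]].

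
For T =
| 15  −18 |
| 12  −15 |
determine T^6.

[[729, 0], [0, 729]]

tr T = 0 and det T = −9, so the characteristic polynomial is λ² − (0)λ + (−9) with roots 3 and −3.
Eigenvectors give P = [[3, 1], [2, 1]] with P⁻¹ = [[1, −1], [−2, 3]], and T = P·diag(3, −3)·P⁻¹.
Then T^6 = P·diag(729, 729)·P⁻¹ = [[2187, 729], [1458, 729]] · [[1, −1], [−2, 3]] = [[729, 0], [0, 729]].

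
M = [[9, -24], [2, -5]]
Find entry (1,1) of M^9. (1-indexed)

tr M = 4 and det M = 3, so the characteristic polynomial is λ² − (4)λ + (3) with roots 1 and 3.
Eigenvectors give P = [[3, 4], [1, 1]] with P⁻¹ = [[-1, 4], [1, -3]], and M = P·diag(1, 3)·P⁻¹.
Then M^9 = P·diag(1, 19683)·P⁻¹ = [[3, 78732], [1, 19683]] · [[-1, 4], [1, -3]] = [[78729, -236184], [19682, -59045]].

78729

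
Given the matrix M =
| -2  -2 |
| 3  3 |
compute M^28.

M² = M (a projection; rank 1, trace 1), so M^28 = M.

[[-2, -2], [3, 3]]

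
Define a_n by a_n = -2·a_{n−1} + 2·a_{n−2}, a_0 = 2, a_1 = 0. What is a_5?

With companion matrix T = [[-2, 2], [1, 0]], [a_n, a_{n−1}]ᵀ = T·[a_{n−1}, a_{n−2}]ᵀ, so [a_5, a_4]ᵀ = T⁴·[a_1, a_0]ᵀ.
T⁴ = [[44, -32], [-16, 12]], giving [a_5, a_4]ᵀ = [[-64], [24]].

-64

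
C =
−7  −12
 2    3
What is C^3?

[[−79, −156], [26, 51]]

tr C = −4 and det C = 3, so the characteristic polynomial is λ² − (−4)λ + (3) with roots −3 and −1.
Eigenvectors give P = [[−3, 2], [1, −1]] with P⁻¹ = [[−1, −2], [−1, −3]], and C = P·diag(−3, −1)·P⁻¹.
Then C^3 = P·diag(−27, −1)·P⁻¹ = [[81, −2], [−27, 1]] · [[−1, −2], [−1, −3]] = [[−79, −156], [26, 51]].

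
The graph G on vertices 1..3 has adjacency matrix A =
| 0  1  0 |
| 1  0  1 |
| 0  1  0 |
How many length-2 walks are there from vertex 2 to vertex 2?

The number of length-2 walks from vertex 2 to vertex 2 is entry (2,2) of A^2, where A is the adjacency matrix.
A^2 = [[1, 0, 1], [0, 2, 0], [1, 0, 1]]

2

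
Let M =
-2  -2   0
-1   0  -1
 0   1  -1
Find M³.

M² = [[6, 4, 2], [2, 1, 1], [-1, -1, 0]]
M³ = [[-16, -10, -6], [-5, -3, -2], [3, 2, 1]]

[[-16, -10, -6], [-5, -3, -2], [3, 2, 1]]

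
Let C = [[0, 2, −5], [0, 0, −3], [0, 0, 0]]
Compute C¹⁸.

C is strictly triangular, hence nilpotent: C³ = 0, so C¹⁸ = 0.

[[0, 0, 0], [0, 0, 0], [0, 0, 0]]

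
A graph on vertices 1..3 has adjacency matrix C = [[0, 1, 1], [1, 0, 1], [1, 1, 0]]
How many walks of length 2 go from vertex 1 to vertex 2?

The number of length-2 walks from vertex 1 to vertex 2 is entry (1,2) of C^2, where C is the adjacency matrix.
C^2 = [[2, 1, 1], [1, 2, 1], [1, 1, 2]]

1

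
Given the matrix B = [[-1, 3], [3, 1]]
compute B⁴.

[[100, 0], [0, 100]]

B² = [[10, 0], [0, 10]]
B³ = [[-10, 30], [30, 10]]
B⁴ = [[100, 0], [0, 100]]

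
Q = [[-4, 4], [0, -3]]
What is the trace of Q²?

25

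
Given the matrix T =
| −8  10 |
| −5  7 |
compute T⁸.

tr T = −1 and det T = −6, so the characteristic polynomial is λ² − (−1)λ + (−6) with roots −3 and 2.
Eigenvectors give P = [[2, 1], [1, 1]] with P⁻¹ = [[1, −1], [−1, 2]], and T = P·diag(−3, 2)·P⁻¹.
Then T⁸ = P·diag(6561, 256)·P⁻¹ = [[13122, 256], [6561, 256]] · [[1, −1], [−1, 2]] = [[12866, −12610], [6305, −6049]].

[[12866, −12610], [6305, −6049]]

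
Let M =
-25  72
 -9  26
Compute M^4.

[[-119, 360], [-45, 136]]

tr M = 1 and det M = -2, so the characteristic polynomial is λ² − (1)λ + (-2) with roots -1 and 2.
Eigenvectors give P = [[3, 8], [1, 3]] with P⁻¹ = [[3, -8], [-1, 3]], and M = P·diag(-1, 2)·P⁻¹.
Then M^4 = P·diag(1, 16)·P⁻¹ = [[3, 128], [1, 48]] · [[3, -8], [-1, 3]] = [[-119, 360], [-45, 136]].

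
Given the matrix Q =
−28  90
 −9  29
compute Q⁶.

[[−566, 1890], [−189, 631]]

tr Q = 1 and det Q = −2, so the characteristic polynomial is λ² − (1)λ + (−2) with roots 2 and −1.
Eigenvectors give P = [[3, 10], [1, 3]] with P⁻¹ = [[−3, 10], [1, −3]], and Q = P·diag(2, −1)·P⁻¹.
Then Q⁶ = P·diag(64, 1)·P⁻¹ = [[192, 10], [64, 3]] · [[−3, 10], [1, −3]] = [[−566, 1890], [−189, 631]].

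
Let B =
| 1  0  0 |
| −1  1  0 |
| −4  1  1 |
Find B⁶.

B = I + N where N = [[0, 0, 0], [−1, 0, 0], [−4, 1, 0]] is strictly lower-triangular, so N³ = 0.
(I + N)⁶ = I + 6·N + 15·N² = [[1, 0, 0], [−6, 1, 0], [−39, 6, 1]].

[[1, 0, 0], [−6, 1, 0], [−39, 6, 1]]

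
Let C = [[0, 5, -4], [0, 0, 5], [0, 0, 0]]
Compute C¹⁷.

C is strictly triangular, hence nilpotent: C³ = 0, so C¹⁷ = 0.

[[0, 0, 0], [0, 0, 0], [0, 0, 0]]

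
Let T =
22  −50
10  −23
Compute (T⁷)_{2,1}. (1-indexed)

4630

tr T = −1 and det T = −6, so the characteristic polynomial is λ² − (−1)λ + (−6) with roots −3 and 2.
Eigenvectors give P = [[−2, −5], [−1, −2]] with P⁻¹ = [[2, −5], [−1, 2]], and T = P·diag(−3, 2)·P⁻¹.
Then T⁷ = P·diag(−2187, 128)·P⁻¹ = [[4374, −640], [2187, −256]] · [[2, −5], [−1, 2]] = [[9388, −23150], [4630, −11447]].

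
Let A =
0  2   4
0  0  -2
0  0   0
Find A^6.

A is strictly triangular, hence nilpotent: A^3 = 0, so A^6 = 0.

[[0, 0, 0], [0, 0, 0], [0, 0, 0]]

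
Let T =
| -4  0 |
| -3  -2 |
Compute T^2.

[[16, 0], [18, 4]]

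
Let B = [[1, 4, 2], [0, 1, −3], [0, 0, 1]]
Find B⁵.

B = I + N where N = [[0, 4, 2], [0, 0, −3], [0, 0, 0]] is strictly upper-triangular, so N³ = 0.
(I + N)⁵ = I + 5·N + 10·N² = [[1, 20, −110], [0, 1, −15], [0, 0, 1]].

[[1, 20, −110], [0, 1, −15], [0, 0, 1]]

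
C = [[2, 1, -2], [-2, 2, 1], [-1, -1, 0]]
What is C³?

C² = [[4, 6, -3], [-9, 1, 6], [0, -3, 1]]
C³ = [[-1, 19, -2], [-26, -13, 19], [5, -7, -3]]

[[-1, 19, -2], [-26, -13, 19], [5, -7, -3]]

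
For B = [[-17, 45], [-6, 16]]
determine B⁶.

[[379, -945], [126, -314]]

tr B = -1 and det B = -2, so the characteristic polynomial is λ² − (-1)λ + (-2) with roots -2 and 1.
Eigenvectors give P = [[3, 5], [1, 2]] with P⁻¹ = [[2, -5], [-1, 3]], and B = P·diag(-2, 1)·P⁻¹.
Then B⁶ = P·diag(64, 1)·P⁻¹ = [[192, 5], [64, 2]] · [[2, -5], [-1, 3]] = [[379, -945], [126, -314]].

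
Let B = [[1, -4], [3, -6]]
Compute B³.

tr B = -5 and det B = 6, so the characteristic polynomial is λ² − (-5)λ + (6) with roots -3 and -2.
Eigenvectors give P = [[1, 4], [1, 3]] with P⁻¹ = [[-3, 4], [1, -1]], and B = P·diag(-3, -2)·P⁻¹.
Then B³ = P·diag(-27, -8)·P⁻¹ = [[-27, -32], [-27, -24]] · [[-3, 4], [1, -1]] = [[49, -76], [57, -84]].

[[49, -76], [57, -84]]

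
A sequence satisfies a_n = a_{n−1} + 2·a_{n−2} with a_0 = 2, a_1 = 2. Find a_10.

1366

With companion matrix C = [[1, 2], [1, 0]], [a_n, a_{n−1}]ᵀ = C·[a_{n−1}, a_{n−2}]ᵀ, so [a_10, a_9]ᵀ = C^9·[a_1, a_0]ᵀ.
C^9 = [[341, 342], [171, 170]], giving [a_10, a_9]ᵀ = [[1366], [682]].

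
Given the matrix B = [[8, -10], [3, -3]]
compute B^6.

[[4054, -6650], [1995, -3261]]

tr B = 5 and det B = 6, so the characteristic polynomial is λ² − (5)λ + (6) with roots 3 and 2.
Eigenvectors give P = [[-2, 5], [-1, 3]] with P⁻¹ = [[-3, 5], [-1, 2]], and B = P·diag(3, 2)·P⁻¹.
Then B^6 = P·diag(729, 64)·P⁻¹ = [[-1458, 320], [-729, 192]] · [[-3, 5], [-1, 2]] = [[4054, -6650], [1995, -3261]].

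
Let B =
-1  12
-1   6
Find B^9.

[[-57001, 230052], [-19171, 77196]]

tr B = 5 and det B = 6, so the characteristic polynomial is λ² − (5)λ + (6) with roots 2 and 3.
Eigenvectors give P = [[4, 3], [1, 1]] with P⁻¹ = [[1, -3], [-1, 4]], and B = P·diag(2, 3)·P⁻¹.
Then B^9 = P·diag(512, 19683)·P⁻¹ = [[2048, 59049], [512, 19683]] · [[1, -3], [-1, 4]] = [[-57001, 230052], [-19171, 77196]].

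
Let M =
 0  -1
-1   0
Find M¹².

[[1, 0], [0, 1]]

M² = I (check: tr M = 0 and det M = -1), so M¹² = I since 12 is even.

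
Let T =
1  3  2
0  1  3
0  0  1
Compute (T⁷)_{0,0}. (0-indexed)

T = I + N where N = [[0, 3, 2], [0, 0, 3], [0, 0, 0]] is strictly upper-triangular, so N³ = 0.
(I + N)⁷ = I + 7·N + 21·N² = [[1, 21, 203], [0, 1, 21], [0, 0, 1]].

1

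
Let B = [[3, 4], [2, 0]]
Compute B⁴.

[[361, 300], [150, 136]]

B² = [[17, 12], [6, 8]]
B³ = [[75, 68], [34, 24]]
B⁴ = [[361, 300], [150, 136]]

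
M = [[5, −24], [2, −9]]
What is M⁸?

[[−19679, 78720], [−6560, 26241]]

tr M = −4 and det M = 3, so the characteristic polynomial is λ² − (−4)λ + (3) with roots −3 and −1.
Eigenvectors give P = [[3, −4], [1, −1]] with P⁻¹ = [[−1, 4], [−1, 3]], and M = P·diag(−3, −1)·P⁻¹.
Then M⁸ = P·diag(6561, 1)·P⁻¹ = [[19683, −4], [6561, −1]] · [[−1, 4], [−1, 3]] = [[−19679, 78720], [−6560, 26241]].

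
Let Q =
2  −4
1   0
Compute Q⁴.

Q² = [[0, −8], [2, −4]]
Q³ = [[−8, 0], [0, −8]]
Q⁴ = [[−16, 32], [−8, 0]]

[[−16, 32], [−8, 0]]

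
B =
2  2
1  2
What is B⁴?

B² = [[6, 8], [4, 6]]
B³ = [[20, 28], [14, 20]]
B⁴ = [[68, 96], [48, 68]]

[[68, 96], [48, 68]]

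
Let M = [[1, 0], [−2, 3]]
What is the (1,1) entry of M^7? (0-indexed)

tr M = 4 and det M = 3, so the characteristic polynomial is λ² − (4)λ + (3) with roots 1 and 3.
Eigenvectors give P = [[1, 0], [1, −1]] with P⁻¹ = [[1, 0], [1, −1]], and M = P·diag(1, 3)·P⁻¹.
Then M^7 = P·diag(1, 2187)·P⁻¹ = [[1, 0], [1, −2187]] · [[1, 0], [1, −1]] = [[1, 0], [−2186, 2187]].

2187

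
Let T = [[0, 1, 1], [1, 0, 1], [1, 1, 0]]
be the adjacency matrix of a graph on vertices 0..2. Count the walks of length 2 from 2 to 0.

The number of length-2 walks from vertex 2 to vertex 0 is entry (2,0) of T^2, where T is the adjacency matrix.
T^2 = [[2, 1, 1], [1, 2, 1], [1, 1, 2]]

1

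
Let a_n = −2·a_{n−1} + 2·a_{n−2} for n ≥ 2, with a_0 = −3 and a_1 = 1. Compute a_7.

With companion matrix Q = [[−2, 2], [1, 0]], [a_n, a_{n−1}]ᵀ = Q·[a_{n−1}, a_{n−2}]ᵀ, so [a_7, a_6]ᵀ = Q^6·[a_1, a_0]ᵀ.
Q^6 = [[328, −240], [−120, 88]], giving [a_7, a_6]ᵀ = [[1048], [−384]].

1048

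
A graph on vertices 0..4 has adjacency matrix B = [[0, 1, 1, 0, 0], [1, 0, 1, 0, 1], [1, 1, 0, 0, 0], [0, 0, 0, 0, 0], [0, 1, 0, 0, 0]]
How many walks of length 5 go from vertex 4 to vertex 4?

The number of length-5 walks from vertex 4 to vertex 4 is entry (4,4) of B^5, where B is the adjacency matrix.
B^2 = [[2, 1, 1, 0, 1], [1, 3, 1, 0, 0], [1, 1, 2, 0, 1], [0, 0, 0, 0, 0], [1, 0, 1, 0, 1]]
B^3 = [[2, 4, 3, 0, 1], [4, 2, 4, 0, 3], [3, 4, 2, 0, 1], [0, 0, 0, 0, 0], [1, 3, 1, 0, 0]]
B^4 = [[7, 6, 6, 0, 4], [6, 11, 6, 0, 2], [6, 6, 7, 0, 4], [0, 0, 0, 0, 0], [4, 2, 4, 0, 3]]
B^5 = [[12, 17, 13, 0, 6], [17, 14, 17, 0, 11], [13, 17, 12, 0, 6], [0, 0, 0, 0, 0], [6, 11, 6, 0, 2]]

2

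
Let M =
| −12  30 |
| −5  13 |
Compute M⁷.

[[−4758, 13890], [−2315, 6817]]

tr M = 1 and det M = −6, so the characteristic polynomial is λ² − (1)λ + (−6) with roots −2 and 3.
Eigenvectors give P = [[3, −2], [1, −1]] with P⁻¹ = [[1, −2], [1, −3]], and M = P·diag(−2, 3)·P⁻¹.
Then M⁷ = P·diag(−128, 2187)·P⁻¹ = [[−384, −4374], [−128, −2187]] · [[1, −2], [1, −3]] = [[−4758, 13890], [−2315, 6817]].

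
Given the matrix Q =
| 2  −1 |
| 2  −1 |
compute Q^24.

Q² = Q (a projection; rank 1, trace 1), so Q^24 = Q.

[[2, −1], [2, −1]]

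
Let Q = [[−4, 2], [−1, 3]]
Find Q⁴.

[[194, −42], [21, 47]]

Q² = [[14, −2], [1, 7]]
Q³ = [[−54, 22], [−11, 23]]
Q⁴ = [[194, −42], [21, 47]]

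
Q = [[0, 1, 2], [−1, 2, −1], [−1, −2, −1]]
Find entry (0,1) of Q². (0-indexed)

−2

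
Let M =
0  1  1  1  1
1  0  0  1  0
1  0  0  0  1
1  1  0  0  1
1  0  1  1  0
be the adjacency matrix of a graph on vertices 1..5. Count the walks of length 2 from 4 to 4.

3

The number of length-2 walks from vertex 4 to vertex 4 is entry (4,4) of M², where M is the adjacency matrix.
M² = [[4, 1, 1, 2, 2], [1, 2, 1, 1, 2], [1, 1, 2, 2, 1], [2, 1, 2, 3, 1], [2, 2, 1, 1, 3]]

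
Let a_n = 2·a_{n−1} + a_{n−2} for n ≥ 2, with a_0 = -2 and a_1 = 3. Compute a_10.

5164

With companion matrix C = [[2, 1], [1, 0]], [a_n, a_{n−1}]ᵀ = C·[a_{n−1}, a_{n−2}]ᵀ, so [a_10, a_9]ᵀ = C^9·[a_1, a_0]ᵀ.
C^9 = [[2378, 985], [985, 408]], giving [a_10, a_9]ᵀ = [[5164], [2139]].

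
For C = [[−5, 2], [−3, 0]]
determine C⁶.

[[2059, −1330], [1995, −1266]]

tr C = −5 and det C = 6, so the characteristic polynomial is λ² − (−5)λ + (6) with roots −2 and −3.
Eigenvectors give P = [[−2, −1], [−3, −1]] with P⁻¹ = [[1, −1], [−3, 2]], and C = P·diag(−2, −3)·P⁻¹.
Then C⁶ = P·diag(64, 729)·P⁻¹ = [[−128, −729], [−192, −729]] · [[1, −1], [−3, 2]] = [[2059, −1330], [1995, −1266]].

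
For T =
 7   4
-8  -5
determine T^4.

tr T = 2 and det T = -3, so the characteristic polynomial is λ² − (2)λ + (-3) with roots 3 and -1.
Eigenvectors give P = [[-1, -1], [1, 2]] with P⁻¹ = [[-2, -1], [1, 1]], and T = P·diag(3, -1)·P⁻¹.
Then T^4 = P·diag(81, 1)·P⁻¹ = [[-81, -1], [81, 2]] · [[-2, -1], [1, 1]] = [[161, 80], [-160, -79]].

[[161, 80], [-160, -79]]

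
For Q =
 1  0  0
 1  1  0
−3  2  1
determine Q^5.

Q = I + N where N = [[0, 0, 0], [1, 0, 0], [−3, 2, 0]] is strictly lower-triangular, so N^3 = 0.
(I + N)^5 = I + 5·N + 10·N^2 = [[1, 0, 0], [5, 1, 0], [5, 10, 1]].

[[1, 0, 0], [5, 1, 0], [5, 10, 1]]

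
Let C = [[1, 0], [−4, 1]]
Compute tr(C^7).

2

C = I + N where N = [[0, 0], [−4, 0]] is strictly lower-triangular, so N^2 = 0.
(I + N)^7 = I + 7·N = [[1, 0], [−28, 1]].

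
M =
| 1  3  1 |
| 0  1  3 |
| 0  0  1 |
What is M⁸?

M = I + N where N = [[0, 3, 1], [0, 0, 3], [0, 0, 0]] is strictly upper-triangular, so N³ = 0.
(I + N)⁸ = I + 8·N + 28·N² = [[1, 24, 260], [0, 1, 24], [0, 0, 1]].

[[1, 24, 260], [0, 1, 24], [0, 0, 1]]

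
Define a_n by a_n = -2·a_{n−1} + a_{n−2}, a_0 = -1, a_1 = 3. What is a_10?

With companion matrix B = [[-2, 1], [1, 0]], [a_n, a_{n−1}]ᵀ = B·[a_{n−1}, a_{n−2}]ᵀ, so [a_10, a_9]ᵀ = B⁹·[a_1, a_0]ᵀ.
B⁹ = [[-2378, 985], [985, -408]], giving [a_10, a_9]ᵀ = [[-8119], [3363]].

-8119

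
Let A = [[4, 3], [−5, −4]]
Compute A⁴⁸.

A² = I (check: tr A = 0 and det A = −1), so A⁴⁸ = I since 48 is even.

[[1, 0], [0, 1]]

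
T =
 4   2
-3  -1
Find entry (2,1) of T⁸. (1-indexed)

tr T = 3 and det T = 2, so the characteristic polynomial is λ² − (3)λ + (2) with roots 2 and 1.
Eigenvectors give P = [[-1, -2], [1, 3]] with P⁻¹ = [[-3, -2], [1, 1]], and T = P·diag(2, 1)·P⁻¹.
Then T⁸ = P·diag(256, 1)·P⁻¹ = [[-256, -2], [256, 3]] · [[-3, -2], [1, 1]] = [[766, 510], [-765, -509]].

-765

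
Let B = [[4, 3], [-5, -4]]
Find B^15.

B² = I (check: tr B = 0 and det B = -1), so B^15 = B since 15 is odd.

[[4, 3], [-5, -4]]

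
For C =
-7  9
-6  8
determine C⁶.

[[-125, 189], [-126, 190]]

tr C = 1 and det C = -2, so the characteristic polynomial is λ² − (1)λ + (-2) with roots -1 and 2.
Eigenvectors give P = [[3, -1], [2, -1]] with P⁻¹ = [[1, -1], [2, -3]], and C = P·diag(-1, 2)·P⁻¹.
Then C⁶ = P·diag(1, 64)·P⁻¹ = [[3, -64], [2, -64]] · [[1, -1], [2, -3]] = [[-125, 189], [-126, 190]].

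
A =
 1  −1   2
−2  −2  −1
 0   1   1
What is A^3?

A^2 = [[3, 3, 5], [2, 5, −3], [−2, −1, 0]]
A^3 = [[−3, −4, 8], [−8, −15, −4], [0, 4, −3]]

[[−3, −4, 8], [−8, −15, −4], [0, 4, −3]]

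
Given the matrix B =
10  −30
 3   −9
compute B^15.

B² = B (a projection; rank 1, trace 1), so B^15 = B.

[[10, −30], [3, −9]]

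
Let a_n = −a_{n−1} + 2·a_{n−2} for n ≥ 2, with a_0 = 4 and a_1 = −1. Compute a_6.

With companion matrix C = [[−1, 2], [1, 0]], [a_n, a_{n−1}]ᵀ = C·[a_{n−1}, a_{n−2}]ᵀ, so [a_6, a_5]ᵀ = C⁵·[a_1, a_0]ᵀ.
C⁵ = [[−21, 22], [11, −10]], giving [a_6, a_5]ᵀ = [[109], [−51]].

109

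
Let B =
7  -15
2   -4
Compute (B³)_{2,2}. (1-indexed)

tr B = 3 and det B = 2, so the characteristic polynomial is λ² − (3)λ + (2) with roots 1 and 2.
Eigenvectors give P = [[-5, 3], [-2, 1]] with P⁻¹ = [[1, -3], [2, -5]], and B = P·diag(1, 2)·P⁻¹.
Then B³ = P·diag(1, 8)·P⁻¹ = [[-5, 24], [-2, 8]] · [[1, -3], [2, -5]] = [[43, -105], [14, -34]].

-34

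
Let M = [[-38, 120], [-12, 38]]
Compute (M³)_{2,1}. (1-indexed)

tr M = 0 and det M = -4, so the characteristic polynomial is λ² − (0)λ + (-4) with roots 2 and -2.
Eigenvectors give P = [[3, 10], [1, 3]] with P⁻¹ = [[-3, 10], [1, -3]], and M = P·diag(2, -2)·P⁻¹.
Then M³ = P·diag(8, -8)·P⁻¹ = [[24, -80], [8, -24]] · [[-3, 10], [1, -3]] = [[-152, 480], [-48, 152]].

-48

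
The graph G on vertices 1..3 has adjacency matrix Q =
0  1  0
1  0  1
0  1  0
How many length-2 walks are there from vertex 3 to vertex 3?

1

The number of length-2 walks from vertex 3 to vertex 3 is entry (3,3) of Q², where Q is the adjacency matrix.
Q² = [[1, 0, 1], [0, 2, 0], [1, 0, 1]]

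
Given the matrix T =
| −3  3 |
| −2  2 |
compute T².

[[3, −3], [2, −2]]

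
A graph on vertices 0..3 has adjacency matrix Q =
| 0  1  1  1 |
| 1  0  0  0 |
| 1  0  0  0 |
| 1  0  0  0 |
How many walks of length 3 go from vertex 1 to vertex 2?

0

The number of length-3 walks from vertex 1 to vertex 2 is entry (1,2) of Q³, where Q is the adjacency matrix.
Q² = [[3, 0, 0, 0], [0, 1, 1, 1], [0, 1, 1, 1], [0, 1, 1, 1]]
Q³ = [[0, 3, 3, 3], [3, 0, 0, 0], [3, 0, 0, 0], [3, 0, 0, 0]]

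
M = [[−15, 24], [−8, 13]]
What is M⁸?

tr M = −2 and det M = −3, so the characteristic polynomial is λ² − (−2)λ + (−3) with roots −3 and 1.
Eigenvectors give P = [[2, 3], [1, 2]] with P⁻¹ = [[2, −3], [−1, 2]], and M = P·diag(−3, 1)·P⁻¹.
Then M⁸ = P·diag(6561, 1)·P⁻¹ = [[13122, 3], [6561, 2]] · [[2, −3], [−1, 2]] = [[26241, −39360], [13120, −19679]].

[[26241, −39360], [13120, −19679]]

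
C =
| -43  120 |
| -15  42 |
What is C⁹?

[[-181243, 484680], [-60585, 162072]]

tr C = -1 and det C = -6, so the characteristic polynomial is λ² − (-1)λ + (-6) with roots 2 and -3.
Eigenvectors give P = [[-8, 3], [-3, 1]] with P⁻¹ = [[1, -3], [3, -8]], and C = P·diag(2, -3)·P⁻¹.
Then C⁹ = P·diag(512, -19683)·P⁻¹ = [[-4096, -59049], [-1536, -19683]] · [[1, -3], [3, -8]] = [[-181243, 484680], [-60585, 162072]].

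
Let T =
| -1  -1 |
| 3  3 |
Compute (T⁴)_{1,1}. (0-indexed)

24

T² = [[-2, -2], [6, 6]]
T³ = [[-4, -4], [12, 12]]
T⁴ = [[-8, -8], [24, 24]]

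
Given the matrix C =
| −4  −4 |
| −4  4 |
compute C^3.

C^2 = [[32, 0], [0, 32]]
C^3 = [[−128, −128], [−128, 128]]

[[−128, −128], [−128, 128]]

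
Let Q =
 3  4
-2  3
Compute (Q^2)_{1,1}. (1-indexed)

1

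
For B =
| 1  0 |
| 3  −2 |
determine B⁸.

tr B = −1 and det B = −2, so the characteristic polynomial is λ² − (−1)λ + (−2) with roots −2 and 1.
Eigenvectors give P = [[0, 1], [1, 1]] with P⁻¹ = [[−1, 1], [1, 0]], and B = P·diag(−2, 1)·P⁻¹.
Then B⁸ = P·diag(256, 1)·P⁻¹ = [[0, 1], [256, 1]] · [[−1, 1], [1, 0]] = [[1, 0], [−255, 256]].

[[1, 0], [−255, 256]]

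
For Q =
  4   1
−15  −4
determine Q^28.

[[1, 0], [0, 1]]

Q² = I (check: tr Q = 0 and det Q = −1), so Q^28 = I since 28 is even.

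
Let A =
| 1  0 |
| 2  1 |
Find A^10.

A = I + N where N = [[0, 0], [2, 0]] is strictly lower-triangular, so N^2 = 0.
(I + N)^10 = I + 10·N = [[1, 0], [20, 1]].

[[1, 0], [20, 1]]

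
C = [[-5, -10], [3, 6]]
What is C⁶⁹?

[[-5, -10], [3, 6]]

C² = C (a projection; rank 1, trace 1), so C⁶⁹ = C.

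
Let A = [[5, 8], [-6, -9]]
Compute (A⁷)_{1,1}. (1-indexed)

6557

tr A = -4 and det A = 3, so the characteristic polynomial is λ² − (-4)λ + (3) with roots -3 and -1.
Eigenvectors give P = [[-1, 4], [1, -3]] with P⁻¹ = [[3, 4], [1, 1]], and A = P·diag(-3, -1)·P⁻¹.
Then A⁷ = P·diag(-2187, -1)·P⁻¹ = [[2187, -4], [-2187, 3]] · [[3, 4], [1, 1]] = [[6557, 8744], [-6558, -8745]].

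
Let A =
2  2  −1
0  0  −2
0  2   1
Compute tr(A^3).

A^2 = [[4, 2, −7], [0, −4, −2], [0, 2, −3]]
A^3 = [[8, −6, −15], [0, −4, 6], [0, −6, −7]]

−3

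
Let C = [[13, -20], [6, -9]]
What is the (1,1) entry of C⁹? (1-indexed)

tr C = 4 and det C = 3, so the characteristic polynomial is λ² − (4)λ + (3) with roots 1 and 3.
Eigenvectors give P = [[-5, 2], [-3, 1]] with P⁻¹ = [[1, -2], [3, -5]], and C = P·diag(1, 3)·P⁻¹.
Then C⁹ = P·diag(1, 19683)·P⁻¹ = [[-5, 39366], [-3, 19683]] · [[1, -2], [3, -5]] = [[118093, -196820], [59046, -98409]].

118093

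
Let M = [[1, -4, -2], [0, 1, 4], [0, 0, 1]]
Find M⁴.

[[1, -16, -104], [0, 1, 16], [0, 0, 1]]

M = I + N where N = [[0, -4, -2], [0, 0, 4], [0, 0, 0]] is strictly upper-triangular, so N³ = 0.
(I + N)⁴ = I + 4·N + 6·N² = [[1, -16, -104], [0, 1, 16], [0, 0, 1]].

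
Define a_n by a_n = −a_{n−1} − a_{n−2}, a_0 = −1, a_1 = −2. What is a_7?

With companion matrix C = [[−1, −1], [1, 0]], [a_n, a_{n−1}]ᵀ = C·[a_{n−1}, a_{n−2}]ᵀ, so [a_7, a_6]ᵀ = C^6·[a_1, a_0]ᵀ.
C^6 = [[1, 0], [0, 1]], giving [a_7, a_6]ᵀ = [[−2], [−1]].

−2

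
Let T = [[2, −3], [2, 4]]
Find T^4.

T^2 = [[−2, −18], [12, 10]]
T^3 = [[−40, −66], [44, 4]]
T^4 = [[−212, −144], [96, −116]]

[[−212, −144], [96, −116]]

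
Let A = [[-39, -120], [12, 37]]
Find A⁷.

[[-21879, -65640], [6564, 19693]]

tr A = -2 and det A = -3, so the characteristic polynomial is λ² − (-2)λ + (-3) with roots 1 and -3.
Eigenvectors give P = [[-3, 10], [1, -3]] with P⁻¹ = [[3, 10], [1, 3]], and A = P·diag(1, -3)·P⁻¹.
Then A⁷ = P·diag(1, -2187)·P⁻¹ = [[-3, -21870], [1, 6561]] · [[3, 10], [1, 3]] = [[-21879, -65640], [6564, 19693]].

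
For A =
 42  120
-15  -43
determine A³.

tr A = -1 and det A = -6, so the characteristic polynomial is λ² − (-1)λ + (-6) with roots -3 and 2.
Eigenvectors give P = [[-8, -3], [3, 1]] with P⁻¹ = [[1, 3], [-3, -8]], and A = P·diag(-3, 2)·P⁻¹.
Then A³ = P·diag(-27, 8)·P⁻¹ = [[216, -24], [-81, 8]] · [[1, 3], [-3, -8]] = [[288, 840], [-105, -307]].

[[288, 840], [-105, -307]]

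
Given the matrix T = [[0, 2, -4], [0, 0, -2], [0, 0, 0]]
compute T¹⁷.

[[0, 0, 0], [0, 0, 0], [0, 0, 0]]

T is strictly triangular, hence nilpotent: T³ = 0, so T¹⁷ = 0.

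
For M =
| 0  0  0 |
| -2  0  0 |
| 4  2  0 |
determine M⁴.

M is strictly triangular, hence nilpotent: M³ = 0, so M⁴ = 0.

[[0, 0, 0], [0, 0, 0], [0, 0, 0]]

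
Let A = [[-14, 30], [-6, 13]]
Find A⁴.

[[76, -150], [30, -59]]

tr A = -1 and det A = -2, so the characteristic polynomial is λ² − (-1)λ + (-2) with roots 1 and -2.
Eigenvectors give P = [[2, -5], [1, -2]] with P⁻¹ = [[-2, 5], [-1, 2]], and A = P·diag(1, -2)·P⁻¹.
Then A⁴ = P·diag(1, 16)·P⁻¹ = [[2, -80], [1, -32]] · [[-2, 5], [-1, 2]] = [[76, -150], [30, -59]].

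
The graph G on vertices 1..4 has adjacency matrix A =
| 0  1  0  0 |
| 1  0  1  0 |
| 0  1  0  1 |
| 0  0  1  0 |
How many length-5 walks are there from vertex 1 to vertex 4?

The number of length-5 walks from vertex 1 to vertex 4 is entry (1,4) of A⁵, where A is the adjacency matrix.
A² = [[1, 0, 1, 0], [0, 2, 0, 1], [1, 0, 2, 0], [0, 1, 0, 1]]
A³ = [[0, 2, 0, 1], [2, 0, 3, 0], [0, 3, 0, 2], [1, 0, 2, 0]]
A⁴ = [[2, 0, 3, 0], [0, 5, 0, 3], [3, 0, 5, 0], [0, 3, 0, 2]]
A⁵ = [[0, 5, 0, 3], [5, 0, 8, 0], [0, 8, 0, 5], [3, 0, 5, 0]]

3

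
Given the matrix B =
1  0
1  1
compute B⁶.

[[1, 0], [6, 1]]

B = I + N where N = [[0, 0], [1, 0]] is strictly lower-triangular, so N² = 0.
(I + N)⁶ = I + 6·N = [[1, 0], [6, 1]].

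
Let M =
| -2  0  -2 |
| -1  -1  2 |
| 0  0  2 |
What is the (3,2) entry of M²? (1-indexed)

0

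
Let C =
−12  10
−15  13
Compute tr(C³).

19

tr C = 1 and det C = −6, so the characteristic polynomial is λ² − (1)λ + (−6) with roots −2 and 3.
Eigenvectors give P = [[1, 2], [1, 3]] with P⁻¹ = [[3, −2], [−1, 1]], and C = P·diag(−2, 3)·P⁻¹.
Then C³ = P·diag(−8, 27)·P⁻¹ = [[−8, 54], [−8, 81]] · [[3, −2], [−1, 1]] = [[−78, 70], [−105, 97]].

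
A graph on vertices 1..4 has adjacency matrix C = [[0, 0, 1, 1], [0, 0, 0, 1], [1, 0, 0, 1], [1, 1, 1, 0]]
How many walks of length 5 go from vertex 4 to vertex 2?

11

The number of length-5 walks from vertex 4 to vertex 2 is entry (4,2) of C⁵, where C is the adjacency matrix.
C² = [[2, 1, 1, 1], [1, 1, 1, 0], [1, 1, 2, 1], [1, 0, 1, 3]]
C³ = [[2, 1, 3, 4], [1, 0, 1, 3], [3, 1, 2, 4], [4, 3, 4, 2]]
C⁴ = [[7, 4, 6, 6], [4, 3, 4, 2], [6, 4, 7, 6], [6, 2, 6, 11]]
C⁵ = [[12, 6, 13, 17], [6, 2, 6, 11], [13, 6, 12, 17], [17, 11, 17, 14]]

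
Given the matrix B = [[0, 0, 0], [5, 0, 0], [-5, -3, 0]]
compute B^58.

[[0, 0, 0], [0, 0, 0], [0, 0, 0]]

B is strictly triangular, hence nilpotent: B^3 = 0, so B^58 = 0.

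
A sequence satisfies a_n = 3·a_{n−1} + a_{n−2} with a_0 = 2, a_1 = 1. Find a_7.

1909

With companion matrix C = [[3, 1], [1, 0]], [a_n, a_{n−1}]ᵀ = C·[a_{n−1}, a_{n−2}]ᵀ, so [a_7, a_6]ᵀ = C⁶·[a_1, a_0]ᵀ.
C⁶ = [[1189, 360], [360, 109]], giving [a_7, a_6]ᵀ = [[1909], [578]].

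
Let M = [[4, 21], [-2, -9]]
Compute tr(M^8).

tr M = -5 and det M = 6, so the characteristic polynomial is λ² − (-5)λ + (6) with roots -2 and -3.
Eigenvectors give P = [[7, 3], [-2, -1]] with P⁻¹ = [[1, 3], [-2, -7]], and M = P·diag(-2, -3)·P⁻¹.
Then M^8 = P·diag(256, 6561)·P⁻¹ = [[1792, 19683], [-512, -6561]] · [[1, 3], [-2, -7]] = [[-37574, -132405], [12610, 44391]].

6817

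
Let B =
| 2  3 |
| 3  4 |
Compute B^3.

B^2 = [[13, 18], [18, 25]]
B^3 = [[80, 111], [111, 154]]

[[80, 111], [111, 154]]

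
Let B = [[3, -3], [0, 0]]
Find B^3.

B^2 = [[9, -9], [0, 0]]
B^3 = [[27, -27], [0, 0]]

[[27, -27], [0, 0]]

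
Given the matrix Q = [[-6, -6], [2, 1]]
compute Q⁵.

tr Q = -5 and det Q = 6, so the characteristic polynomial is λ² − (-5)λ + (6) with roots -2 and -3.
Eigenvectors give P = [[-3, -2], [2, 1]] with P⁻¹ = [[1, 2], [-2, -3]], and Q = P·diag(-2, -3)·P⁻¹.
Then Q⁵ = P·diag(-32, -243)·P⁻¹ = [[96, 486], [-64, -243]] · [[1, 2], [-2, -3]] = [[-876, -1266], [422, 601]].

[[-876, -1266], [422, 601]]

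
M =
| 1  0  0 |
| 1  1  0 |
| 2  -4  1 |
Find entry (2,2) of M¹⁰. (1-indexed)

M = I + N where N = [[0, 0, 0], [1, 0, 0], [2, -4, 0]] is strictly lower-triangular, so N³ = 0.
(I + N)¹⁰ = I + 10·N + 45·N² = [[1, 0, 0], [10, 1, 0], [-160, -40, 1]].

1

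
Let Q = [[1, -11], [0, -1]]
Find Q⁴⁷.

Q² = I (check: tr Q = 0 and det Q = -1), so Q⁴⁷ = Q since 47 is odd.

[[1, -11], [0, -1]]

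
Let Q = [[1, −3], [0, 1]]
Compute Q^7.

[[1, −21], [0, 1]]

Q = I + N where N = [[0, −3], [0, 0]] is strictly upper-triangular, so N^2 = 0.
(I + N)^7 = I + 7·N = [[1, −21], [0, 1]].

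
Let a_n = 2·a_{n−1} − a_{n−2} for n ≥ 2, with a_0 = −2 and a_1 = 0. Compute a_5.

8

With companion matrix M = [[2, −1], [1, 0]], [a_n, a_{n−1}]ᵀ = M·[a_{n−1}, a_{n−2}]ᵀ, so [a_5, a_4]ᵀ = M^4·[a_1, a_0]ᵀ.
M^4 = [[5, −4], [4, −3]], giving [a_5, a_4]ᵀ = [[8], [6]].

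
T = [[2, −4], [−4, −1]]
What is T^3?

T^2 = [[20, −4], [−4, 17]]
T^3 = [[56, −76], [−76, −1]]

[[56, −76], [−76, −1]]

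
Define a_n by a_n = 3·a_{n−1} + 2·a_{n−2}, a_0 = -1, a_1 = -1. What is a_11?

-442961

With companion matrix Q = [[3, 2], [1, 0]], [a_n, a_{n−1}]ᵀ = Q·[a_{n−1}, a_{n−2}]ᵀ, so [a_11, a_10]ᵀ = Q^10·[a_1, a_0]ᵀ.
Q^10 = [[283667, 159294], [79647, 44726]], giving [a_11, a_10]ᵀ = [[-442961], [-124373]].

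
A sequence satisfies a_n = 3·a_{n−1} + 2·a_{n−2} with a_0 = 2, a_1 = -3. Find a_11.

With companion matrix Q = [[3, 2], [1, 0]], [a_n, a_{n−1}]ᵀ = Q·[a_{n−1}, a_{n−2}]ᵀ, so [a_11, a_10]ᵀ = Q^10·[a_1, a_0]ᵀ.
Q^10 = [[283667, 159294], [79647, 44726]], giving [a_11, a_10]ᵀ = [[-532413], [-149489]].

-532413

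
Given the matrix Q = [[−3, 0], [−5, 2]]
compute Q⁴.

[[81, 0], [65, 16]]

tr Q = −1 and det Q = −6, so the characteristic polynomial is λ² − (−1)λ + (−6) with roots −3 and 2.
Eigenvectors give P = [[1, 0], [1, −1]] with P⁻¹ = [[1, 0], [1, −1]], and Q = P·diag(−3, 2)·P⁻¹.
Then Q⁴ = P·diag(81, 16)·P⁻¹ = [[81, 0], [81, −16]] · [[1, 0], [1, −1]] = [[81, 0], [65, 16]].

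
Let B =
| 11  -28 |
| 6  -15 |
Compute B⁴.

tr B = -4 and det B = 3, so the characteristic polynomial is λ² − (-4)λ + (3) with roots -3 and -1.
Eigenvectors give P = [[2, 7], [1, 3]] with P⁻¹ = [[-3, 7], [1, -2]], and B = P·diag(-3, -1)·P⁻¹.
Then B⁴ = P·diag(81, 1)·P⁻¹ = [[162, 7], [81, 3]] · [[-3, 7], [1, -2]] = [[-479, 1120], [-240, 561]].

[[-479, 1120], [-240, 561]]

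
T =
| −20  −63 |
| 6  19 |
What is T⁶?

tr T = −1 and det T = −2, so the characteristic polynomial is λ² − (−1)λ + (−2) with roots 1 and −2.
Eigenvectors give P = [[−3, 7], [1, −2]] with P⁻¹ = [[2, 7], [1, 3]], and T = P·diag(1, −2)·P⁻¹.
Then T⁶ = P·diag(1, 64)·P⁻¹ = [[−3, 448], [1, −128]] · [[2, 7], [1, 3]] = [[442, 1323], [−126, −377]].

[[442, 1323], [−126, −377]]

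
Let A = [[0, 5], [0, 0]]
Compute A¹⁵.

A is strictly triangular, hence nilpotent: A² = 0, so A¹⁵ = 0.

[[0, 0], [0, 0]]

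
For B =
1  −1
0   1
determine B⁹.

[[1, −9], [0, 1]]

B = I + N where N = [[0, −1], [0, 0]] is strictly upper-triangular, so N² = 0.
(I + N)⁹ = I + 9·N = [[1, −9], [0, 1]].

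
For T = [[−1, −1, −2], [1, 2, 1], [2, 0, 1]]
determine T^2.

[[−4, −1, −1], [3, 3, 1], [0, −2, −3]]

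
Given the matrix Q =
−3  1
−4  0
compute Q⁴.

Q² = [[5, −3], [12, −4]]
Q³ = [[−3, 5], [−20, 12]]
Q⁴ = [[−11, −3], [12, −20]]

[[−11, −3], [12, −20]]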